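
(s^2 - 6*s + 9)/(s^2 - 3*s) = (s - 3)/s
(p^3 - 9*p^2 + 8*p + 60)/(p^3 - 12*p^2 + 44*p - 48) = (p^2 - 3*p - 10)/(p^2 - 6*p + 8)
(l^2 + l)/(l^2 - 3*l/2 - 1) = 2*l*(l + 1)/(2*l^2 - 3*l - 2)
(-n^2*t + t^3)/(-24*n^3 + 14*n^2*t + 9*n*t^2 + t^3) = t*(n + t)/(24*n^2 + 10*n*t + t^2)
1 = 1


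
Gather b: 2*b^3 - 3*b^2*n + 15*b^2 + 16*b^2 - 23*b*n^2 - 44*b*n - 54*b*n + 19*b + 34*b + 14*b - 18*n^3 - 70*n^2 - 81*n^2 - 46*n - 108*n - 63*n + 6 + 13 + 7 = 2*b^3 + b^2*(31 - 3*n) + b*(-23*n^2 - 98*n + 67) - 18*n^3 - 151*n^2 - 217*n + 26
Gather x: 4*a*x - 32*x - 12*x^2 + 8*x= -12*x^2 + x*(4*a - 24)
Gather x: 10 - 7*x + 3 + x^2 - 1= x^2 - 7*x + 12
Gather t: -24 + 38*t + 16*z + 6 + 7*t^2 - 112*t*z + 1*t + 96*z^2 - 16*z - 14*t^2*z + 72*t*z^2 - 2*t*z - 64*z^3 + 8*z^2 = t^2*(7 - 14*z) + t*(72*z^2 - 114*z + 39) - 64*z^3 + 104*z^2 - 18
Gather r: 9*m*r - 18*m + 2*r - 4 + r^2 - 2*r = 9*m*r - 18*m + r^2 - 4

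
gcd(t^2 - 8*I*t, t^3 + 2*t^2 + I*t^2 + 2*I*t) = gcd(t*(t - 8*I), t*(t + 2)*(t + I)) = t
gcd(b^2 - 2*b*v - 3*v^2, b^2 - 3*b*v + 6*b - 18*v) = -b + 3*v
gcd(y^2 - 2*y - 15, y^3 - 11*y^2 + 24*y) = 1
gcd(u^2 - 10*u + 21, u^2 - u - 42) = u - 7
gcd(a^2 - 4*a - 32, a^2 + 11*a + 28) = a + 4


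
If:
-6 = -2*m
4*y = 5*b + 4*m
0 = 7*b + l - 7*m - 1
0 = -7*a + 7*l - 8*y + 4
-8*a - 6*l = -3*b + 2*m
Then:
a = -2112/787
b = 2038/787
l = 3048/787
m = 3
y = 9817/1574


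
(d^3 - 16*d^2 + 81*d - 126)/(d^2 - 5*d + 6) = (d^2 - 13*d + 42)/(d - 2)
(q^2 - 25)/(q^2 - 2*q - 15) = (q + 5)/(q + 3)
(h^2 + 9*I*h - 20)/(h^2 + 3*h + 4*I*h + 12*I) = (h + 5*I)/(h + 3)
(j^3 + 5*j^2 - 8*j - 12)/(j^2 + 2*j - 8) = (j^2 + 7*j + 6)/(j + 4)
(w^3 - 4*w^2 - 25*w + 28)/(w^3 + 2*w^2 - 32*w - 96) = (w^2 - 8*w + 7)/(w^2 - 2*w - 24)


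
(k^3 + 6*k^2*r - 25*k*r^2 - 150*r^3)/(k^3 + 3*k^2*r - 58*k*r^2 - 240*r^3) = (-k + 5*r)/(-k + 8*r)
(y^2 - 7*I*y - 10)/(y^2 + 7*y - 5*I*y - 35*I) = (y - 2*I)/(y + 7)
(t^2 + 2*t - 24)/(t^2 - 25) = (t^2 + 2*t - 24)/(t^2 - 25)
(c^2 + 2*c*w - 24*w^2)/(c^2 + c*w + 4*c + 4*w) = (c^2 + 2*c*w - 24*w^2)/(c^2 + c*w + 4*c + 4*w)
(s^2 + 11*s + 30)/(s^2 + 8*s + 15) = (s + 6)/(s + 3)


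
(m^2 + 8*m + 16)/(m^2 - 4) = (m^2 + 8*m + 16)/(m^2 - 4)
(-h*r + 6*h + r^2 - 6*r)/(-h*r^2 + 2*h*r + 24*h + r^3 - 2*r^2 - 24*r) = 1/(r + 4)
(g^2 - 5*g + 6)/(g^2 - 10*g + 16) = (g - 3)/(g - 8)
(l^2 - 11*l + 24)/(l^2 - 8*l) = (l - 3)/l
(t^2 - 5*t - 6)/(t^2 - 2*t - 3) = (t - 6)/(t - 3)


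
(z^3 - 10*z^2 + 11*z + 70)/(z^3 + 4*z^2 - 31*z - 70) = (z - 7)/(z + 7)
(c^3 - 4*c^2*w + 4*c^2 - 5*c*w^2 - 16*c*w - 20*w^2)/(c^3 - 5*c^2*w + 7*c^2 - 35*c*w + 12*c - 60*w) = (c + w)/(c + 3)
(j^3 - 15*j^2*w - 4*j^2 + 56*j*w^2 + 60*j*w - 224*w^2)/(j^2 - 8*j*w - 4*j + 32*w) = j - 7*w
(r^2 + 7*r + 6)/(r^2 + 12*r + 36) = (r + 1)/(r + 6)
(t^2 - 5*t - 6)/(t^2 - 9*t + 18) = (t + 1)/(t - 3)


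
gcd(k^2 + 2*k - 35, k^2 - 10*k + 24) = 1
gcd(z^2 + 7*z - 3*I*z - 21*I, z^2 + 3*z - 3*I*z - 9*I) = z - 3*I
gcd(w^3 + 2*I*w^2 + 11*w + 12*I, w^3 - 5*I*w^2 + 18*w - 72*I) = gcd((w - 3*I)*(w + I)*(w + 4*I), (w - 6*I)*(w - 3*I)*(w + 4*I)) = w^2 + I*w + 12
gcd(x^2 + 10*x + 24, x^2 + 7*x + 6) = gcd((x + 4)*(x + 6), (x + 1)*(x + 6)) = x + 6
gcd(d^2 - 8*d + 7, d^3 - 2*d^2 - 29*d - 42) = d - 7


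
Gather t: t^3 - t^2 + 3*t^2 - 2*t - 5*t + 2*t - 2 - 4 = t^3 + 2*t^2 - 5*t - 6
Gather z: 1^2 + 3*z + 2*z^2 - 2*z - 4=2*z^2 + z - 3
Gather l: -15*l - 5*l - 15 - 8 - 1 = -20*l - 24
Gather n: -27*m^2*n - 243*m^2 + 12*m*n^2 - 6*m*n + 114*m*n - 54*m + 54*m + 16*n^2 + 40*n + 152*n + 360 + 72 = -243*m^2 + n^2*(12*m + 16) + n*(-27*m^2 + 108*m + 192) + 432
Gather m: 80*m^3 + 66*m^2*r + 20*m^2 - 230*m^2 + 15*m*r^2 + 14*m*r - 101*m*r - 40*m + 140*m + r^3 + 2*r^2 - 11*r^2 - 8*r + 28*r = 80*m^3 + m^2*(66*r - 210) + m*(15*r^2 - 87*r + 100) + r^3 - 9*r^2 + 20*r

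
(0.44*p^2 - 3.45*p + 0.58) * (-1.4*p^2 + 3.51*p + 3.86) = -0.616*p^4 + 6.3744*p^3 - 11.2231*p^2 - 11.2812*p + 2.2388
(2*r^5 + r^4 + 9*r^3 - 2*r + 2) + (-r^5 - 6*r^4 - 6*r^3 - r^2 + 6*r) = r^5 - 5*r^4 + 3*r^3 - r^2 + 4*r + 2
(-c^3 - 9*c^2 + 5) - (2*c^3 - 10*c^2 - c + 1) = -3*c^3 + c^2 + c + 4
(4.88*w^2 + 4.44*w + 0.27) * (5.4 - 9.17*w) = -44.7496*w^3 - 14.3628*w^2 + 21.5001*w + 1.458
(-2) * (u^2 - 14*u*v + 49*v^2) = -2*u^2 + 28*u*v - 98*v^2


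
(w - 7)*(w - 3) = w^2 - 10*w + 21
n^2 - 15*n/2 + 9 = (n - 6)*(n - 3/2)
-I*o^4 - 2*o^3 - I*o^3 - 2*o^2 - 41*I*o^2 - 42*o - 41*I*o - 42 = (o - 7*I)*(o - I)*(o + 6*I)*(-I*o - I)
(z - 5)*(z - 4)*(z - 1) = z^3 - 10*z^2 + 29*z - 20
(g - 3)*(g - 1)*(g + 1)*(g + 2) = g^4 - g^3 - 7*g^2 + g + 6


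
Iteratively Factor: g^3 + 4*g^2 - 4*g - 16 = (g - 2)*(g^2 + 6*g + 8) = (g - 2)*(g + 2)*(g + 4)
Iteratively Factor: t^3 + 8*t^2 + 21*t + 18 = (t + 3)*(t^2 + 5*t + 6) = (t + 3)^2*(t + 2)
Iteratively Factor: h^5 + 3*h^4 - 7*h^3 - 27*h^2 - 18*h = (h + 3)*(h^4 - 7*h^2 - 6*h) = h*(h + 3)*(h^3 - 7*h - 6) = h*(h - 3)*(h + 3)*(h^2 + 3*h + 2) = h*(h - 3)*(h + 2)*(h + 3)*(h + 1)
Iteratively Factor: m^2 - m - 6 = (m - 3)*(m + 2)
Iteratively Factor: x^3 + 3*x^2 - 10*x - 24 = (x + 4)*(x^2 - x - 6) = (x - 3)*(x + 4)*(x + 2)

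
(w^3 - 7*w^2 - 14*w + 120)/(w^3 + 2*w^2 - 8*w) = (w^2 - 11*w + 30)/(w*(w - 2))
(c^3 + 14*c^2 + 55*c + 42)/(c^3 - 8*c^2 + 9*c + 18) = (c^2 + 13*c + 42)/(c^2 - 9*c + 18)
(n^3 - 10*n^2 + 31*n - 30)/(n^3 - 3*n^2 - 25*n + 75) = (n - 2)/(n + 5)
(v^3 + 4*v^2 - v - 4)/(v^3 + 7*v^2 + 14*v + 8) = (v - 1)/(v + 2)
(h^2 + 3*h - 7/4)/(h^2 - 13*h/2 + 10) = (4*h^2 + 12*h - 7)/(2*(2*h^2 - 13*h + 20))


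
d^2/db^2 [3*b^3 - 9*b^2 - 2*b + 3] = 18*b - 18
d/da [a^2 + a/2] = 2*a + 1/2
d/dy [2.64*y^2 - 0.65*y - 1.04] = 5.28*y - 0.65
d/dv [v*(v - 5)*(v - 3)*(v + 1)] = 4*v^3 - 21*v^2 + 14*v + 15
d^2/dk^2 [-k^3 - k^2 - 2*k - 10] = -6*k - 2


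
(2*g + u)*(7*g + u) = 14*g^2 + 9*g*u + u^2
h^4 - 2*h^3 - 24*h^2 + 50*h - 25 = (h - 5)*(h - 1)^2*(h + 5)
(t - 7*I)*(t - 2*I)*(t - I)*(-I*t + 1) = -I*t^4 - 9*t^3 + 13*I*t^2 - 9*t + 14*I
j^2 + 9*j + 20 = (j + 4)*(j + 5)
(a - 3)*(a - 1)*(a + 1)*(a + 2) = a^4 - a^3 - 7*a^2 + a + 6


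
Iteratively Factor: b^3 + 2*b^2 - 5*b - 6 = (b + 3)*(b^2 - b - 2) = (b + 1)*(b + 3)*(b - 2)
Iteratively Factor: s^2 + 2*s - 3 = (s - 1)*(s + 3)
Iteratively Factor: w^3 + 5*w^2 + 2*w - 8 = (w + 2)*(w^2 + 3*w - 4) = (w - 1)*(w + 2)*(w + 4)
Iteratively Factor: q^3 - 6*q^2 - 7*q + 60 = (q + 3)*(q^2 - 9*q + 20) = (q - 4)*(q + 3)*(q - 5)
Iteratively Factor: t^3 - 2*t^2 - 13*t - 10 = (t + 2)*(t^2 - 4*t - 5) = (t + 1)*(t + 2)*(t - 5)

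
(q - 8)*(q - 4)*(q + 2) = q^3 - 10*q^2 + 8*q + 64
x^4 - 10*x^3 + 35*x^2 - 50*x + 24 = (x - 4)*(x - 3)*(x - 2)*(x - 1)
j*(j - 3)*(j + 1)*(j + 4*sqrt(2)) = j^4 - 2*j^3 + 4*sqrt(2)*j^3 - 8*sqrt(2)*j^2 - 3*j^2 - 12*sqrt(2)*j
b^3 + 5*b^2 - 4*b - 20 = (b - 2)*(b + 2)*(b + 5)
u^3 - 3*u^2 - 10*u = u*(u - 5)*(u + 2)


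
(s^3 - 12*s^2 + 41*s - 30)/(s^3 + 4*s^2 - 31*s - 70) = (s^2 - 7*s + 6)/(s^2 + 9*s + 14)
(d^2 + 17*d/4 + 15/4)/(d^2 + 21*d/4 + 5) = (d + 3)/(d + 4)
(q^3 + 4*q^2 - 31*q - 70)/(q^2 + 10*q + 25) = (q^3 + 4*q^2 - 31*q - 70)/(q^2 + 10*q + 25)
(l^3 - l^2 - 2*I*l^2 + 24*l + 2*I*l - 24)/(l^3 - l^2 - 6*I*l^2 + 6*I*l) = (l + 4*I)/l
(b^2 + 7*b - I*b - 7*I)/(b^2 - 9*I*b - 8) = (b + 7)/(b - 8*I)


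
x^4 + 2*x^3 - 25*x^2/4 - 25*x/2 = x*(x - 5/2)*(x + 2)*(x + 5/2)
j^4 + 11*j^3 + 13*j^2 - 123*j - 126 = (j - 3)*(j + 1)*(j + 6)*(j + 7)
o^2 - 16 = (o - 4)*(o + 4)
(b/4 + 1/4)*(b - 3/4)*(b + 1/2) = b^3/4 + 3*b^2/16 - 5*b/32 - 3/32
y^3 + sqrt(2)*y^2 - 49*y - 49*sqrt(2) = (y - 7)*(y + 7)*(y + sqrt(2))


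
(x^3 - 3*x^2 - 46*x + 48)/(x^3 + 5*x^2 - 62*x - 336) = (x - 1)/(x + 7)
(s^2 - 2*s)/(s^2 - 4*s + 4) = s/(s - 2)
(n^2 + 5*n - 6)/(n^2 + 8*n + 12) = (n - 1)/(n + 2)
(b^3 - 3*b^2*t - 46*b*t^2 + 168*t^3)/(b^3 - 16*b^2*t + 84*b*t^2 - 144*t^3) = (-b - 7*t)/(-b + 6*t)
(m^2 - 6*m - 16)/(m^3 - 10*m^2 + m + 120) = (m + 2)/(m^2 - 2*m - 15)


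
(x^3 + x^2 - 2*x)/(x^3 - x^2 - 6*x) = (x - 1)/(x - 3)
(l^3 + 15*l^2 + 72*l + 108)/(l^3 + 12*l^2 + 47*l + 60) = (l^2 + 12*l + 36)/(l^2 + 9*l + 20)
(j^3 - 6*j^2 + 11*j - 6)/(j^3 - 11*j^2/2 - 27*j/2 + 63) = 2*(j^2 - 3*j + 2)/(2*j^2 - 5*j - 42)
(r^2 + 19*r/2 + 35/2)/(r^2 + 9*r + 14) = (r + 5/2)/(r + 2)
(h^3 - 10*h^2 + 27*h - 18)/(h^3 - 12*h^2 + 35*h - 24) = (h - 6)/(h - 8)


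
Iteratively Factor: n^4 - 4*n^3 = (n)*(n^3 - 4*n^2) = n*(n - 4)*(n^2) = n^2*(n - 4)*(n)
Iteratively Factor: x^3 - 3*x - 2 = (x + 1)*(x^2 - x - 2) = (x + 1)^2*(x - 2)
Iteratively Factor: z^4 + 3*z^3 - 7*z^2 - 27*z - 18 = (z + 3)*(z^3 - 7*z - 6) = (z + 2)*(z + 3)*(z^2 - 2*z - 3) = (z + 1)*(z + 2)*(z + 3)*(z - 3)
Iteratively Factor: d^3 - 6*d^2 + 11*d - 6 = (d - 3)*(d^2 - 3*d + 2) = (d - 3)*(d - 1)*(d - 2)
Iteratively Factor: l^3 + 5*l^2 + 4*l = (l + 1)*(l^2 + 4*l) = (l + 1)*(l + 4)*(l)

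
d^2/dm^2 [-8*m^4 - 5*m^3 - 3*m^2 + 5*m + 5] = -96*m^2 - 30*m - 6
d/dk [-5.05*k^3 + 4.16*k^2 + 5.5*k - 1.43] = -15.15*k^2 + 8.32*k + 5.5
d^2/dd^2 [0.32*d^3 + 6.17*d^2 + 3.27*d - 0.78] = 1.92*d + 12.34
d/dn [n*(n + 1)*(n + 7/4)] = 3*n^2 + 11*n/2 + 7/4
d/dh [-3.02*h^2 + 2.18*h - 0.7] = 2.18 - 6.04*h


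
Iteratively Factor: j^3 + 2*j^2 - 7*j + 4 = (j - 1)*(j^2 + 3*j - 4) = (j - 1)*(j + 4)*(j - 1)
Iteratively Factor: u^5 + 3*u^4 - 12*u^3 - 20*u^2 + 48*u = (u + 4)*(u^4 - u^3 - 8*u^2 + 12*u) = (u + 3)*(u + 4)*(u^3 - 4*u^2 + 4*u) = (u - 2)*(u + 3)*(u + 4)*(u^2 - 2*u) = u*(u - 2)*(u + 3)*(u + 4)*(u - 2)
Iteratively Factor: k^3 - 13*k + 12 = (k - 1)*(k^2 + k - 12) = (k - 3)*(k - 1)*(k + 4)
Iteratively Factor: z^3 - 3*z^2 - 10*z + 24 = (z - 2)*(z^2 - z - 12) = (z - 2)*(z + 3)*(z - 4)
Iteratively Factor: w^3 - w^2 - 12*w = (w - 4)*(w^2 + 3*w) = w*(w - 4)*(w + 3)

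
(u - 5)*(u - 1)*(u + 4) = u^3 - 2*u^2 - 19*u + 20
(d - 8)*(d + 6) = d^2 - 2*d - 48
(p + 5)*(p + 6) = p^2 + 11*p + 30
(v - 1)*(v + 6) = v^2 + 5*v - 6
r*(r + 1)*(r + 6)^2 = r^4 + 13*r^3 + 48*r^2 + 36*r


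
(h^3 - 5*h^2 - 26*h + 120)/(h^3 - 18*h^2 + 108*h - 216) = (h^2 + h - 20)/(h^2 - 12*h + 36)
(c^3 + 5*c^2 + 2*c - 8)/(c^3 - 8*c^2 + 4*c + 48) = (c^2 + 3*c - 4)/(c^2 - 10*c + 24)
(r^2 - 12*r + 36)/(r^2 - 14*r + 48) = (r - 6)/(r - 8)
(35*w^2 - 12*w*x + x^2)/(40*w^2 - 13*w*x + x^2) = (-7*w + x)/(-8*w + x)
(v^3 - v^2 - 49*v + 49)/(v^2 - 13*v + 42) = (v^2 + 6*v - 7)/(v - 6)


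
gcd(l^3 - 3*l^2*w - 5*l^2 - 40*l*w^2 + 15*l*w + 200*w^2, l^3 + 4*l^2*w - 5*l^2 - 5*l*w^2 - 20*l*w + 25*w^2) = l^2 + 5*l*w - 5*l - 25*w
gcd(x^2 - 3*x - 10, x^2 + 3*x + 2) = x + 2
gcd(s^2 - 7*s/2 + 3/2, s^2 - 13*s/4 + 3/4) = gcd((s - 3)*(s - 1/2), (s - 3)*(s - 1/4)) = s - 3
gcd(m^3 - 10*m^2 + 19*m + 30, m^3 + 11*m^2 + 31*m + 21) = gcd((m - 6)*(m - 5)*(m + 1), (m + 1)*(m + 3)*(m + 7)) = m + 1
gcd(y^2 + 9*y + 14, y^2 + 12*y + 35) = y + 7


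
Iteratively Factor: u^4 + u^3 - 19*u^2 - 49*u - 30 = (u - 5)*(u^3 + 6*u^2 + 11*u + 6) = (u - 5)*(u + 3)*(u^2 + 3*u + 2) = (u - 5)*(u + 1)*(u + 3)*(u + 2)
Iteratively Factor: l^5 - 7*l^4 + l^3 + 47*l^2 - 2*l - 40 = (l - 1)*(l^4 - 6*l^3 - 5*l^2 + 42*l + 40) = (l - 1)*(l + 1)*(l^3 - 7*l^2 + 2*l + 40) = (l - 5)*(l - 1)*(l + 1)*(l^2 - 2*l - 8) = (l - 5)*(l - 4)*(l - 1)*(l + 1)*(l + 2)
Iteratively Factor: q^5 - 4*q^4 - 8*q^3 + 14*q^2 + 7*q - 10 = (q - 5)*(q^4 + q^3 - 3*q^2 - q + 2) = (q - 5)*(q - 1)*(q^3 + 2*q^2 - q - 2) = (q - 5)*(q - 1)*(q + 1)*(q^2 + q - 2) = (q - 5)*(q - 1)*(q + 1)*(q + 2)*(q - 1)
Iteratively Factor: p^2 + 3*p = (p)*(p + 3)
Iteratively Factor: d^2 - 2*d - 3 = (d - 3)*(d + 1)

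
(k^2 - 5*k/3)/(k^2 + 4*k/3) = (3*k - 5)/(3*k + 4)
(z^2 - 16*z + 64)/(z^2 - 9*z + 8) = (z - 8)/(z - 1)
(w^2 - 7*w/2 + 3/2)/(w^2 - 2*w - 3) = (w - 1/2)/(w + 1)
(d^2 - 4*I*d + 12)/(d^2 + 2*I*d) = (d - 6*I)/d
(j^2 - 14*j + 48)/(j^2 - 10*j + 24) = (j - 8)/(j - 4)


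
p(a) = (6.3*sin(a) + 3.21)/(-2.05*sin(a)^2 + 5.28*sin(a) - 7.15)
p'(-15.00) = 0.38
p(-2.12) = 0.16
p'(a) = (4.1*sin(a)*cos(a) - 5.28*cos(a))*(6.3*sin(a) + 3.21)/(-2.05*sin(a)^2 + 5.28*sin(a) - 7.15)^2 + 6.3*cos(a)/(-2.05*sin(a)^2 + 5.28*sin(a) - 7.15)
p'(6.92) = -1.78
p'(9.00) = 1.75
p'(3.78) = 0.43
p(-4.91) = -2.38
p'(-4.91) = -0.46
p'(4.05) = 0.25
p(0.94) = -1.96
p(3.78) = 0.05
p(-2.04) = 0.18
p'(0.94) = -1.42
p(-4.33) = -2.25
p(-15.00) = 0.08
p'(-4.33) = 0.89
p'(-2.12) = 0.19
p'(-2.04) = 0.16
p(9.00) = -1.09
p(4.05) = 0.14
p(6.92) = -1.47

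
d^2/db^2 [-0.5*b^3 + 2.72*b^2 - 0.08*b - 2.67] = 5.44 - 3.0*b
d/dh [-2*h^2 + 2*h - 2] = 2 - 4*h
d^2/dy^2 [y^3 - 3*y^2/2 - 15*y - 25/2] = 6*y - 3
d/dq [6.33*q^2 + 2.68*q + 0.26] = 12.66*q + 2.68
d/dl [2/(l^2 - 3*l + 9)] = 2*(3 - 2*l)/(l^2 - 3*l + 9)^2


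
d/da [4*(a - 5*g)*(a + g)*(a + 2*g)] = 12*a^2 - 16*a*g - 52*g^2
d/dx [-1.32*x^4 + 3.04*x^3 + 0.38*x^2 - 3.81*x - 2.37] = -5.28*x^3 + 9.12*x^2 + 0.76*x - 3.81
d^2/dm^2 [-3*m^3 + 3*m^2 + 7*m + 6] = 6 - 18*m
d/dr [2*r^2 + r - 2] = 4*r + 1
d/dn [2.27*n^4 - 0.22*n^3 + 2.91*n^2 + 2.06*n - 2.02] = 9.08*n^3 - 0.66*n^2 + 5.82*n + 2.06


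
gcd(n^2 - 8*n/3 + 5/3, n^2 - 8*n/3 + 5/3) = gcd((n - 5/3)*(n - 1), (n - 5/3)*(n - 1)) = n^2 - 8*n/3 + 5/3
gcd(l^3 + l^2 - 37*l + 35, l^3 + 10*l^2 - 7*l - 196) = l + 7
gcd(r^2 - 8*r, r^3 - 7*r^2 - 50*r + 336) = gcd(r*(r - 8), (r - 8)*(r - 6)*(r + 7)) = r - 8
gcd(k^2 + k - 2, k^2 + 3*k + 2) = k + 2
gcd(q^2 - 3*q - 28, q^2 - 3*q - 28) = q^2 - 3*q - 28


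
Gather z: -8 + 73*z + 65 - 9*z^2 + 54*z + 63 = -9*z^2 + 127*z + 120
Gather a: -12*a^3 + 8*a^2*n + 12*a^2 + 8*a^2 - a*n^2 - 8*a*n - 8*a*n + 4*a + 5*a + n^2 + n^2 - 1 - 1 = -12*a^3 + a^2*(8*n + 20) + a*(-n^2 - 16*n + 9) + 2*n^2 - 2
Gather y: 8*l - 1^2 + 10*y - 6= 8*l + 10*y - 7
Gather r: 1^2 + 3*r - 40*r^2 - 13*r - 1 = -40*r^2 - 10*r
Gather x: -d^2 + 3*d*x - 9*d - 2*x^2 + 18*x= -d^2 - 9*d - 2*x^2 + x*(3*d + 18)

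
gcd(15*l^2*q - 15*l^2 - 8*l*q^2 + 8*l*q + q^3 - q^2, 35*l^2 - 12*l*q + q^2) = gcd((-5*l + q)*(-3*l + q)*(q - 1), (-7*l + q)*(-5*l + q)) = -5*l + q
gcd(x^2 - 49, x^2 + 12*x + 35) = x + 7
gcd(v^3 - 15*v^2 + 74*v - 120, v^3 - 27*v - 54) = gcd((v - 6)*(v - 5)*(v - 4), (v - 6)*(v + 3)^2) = v - 6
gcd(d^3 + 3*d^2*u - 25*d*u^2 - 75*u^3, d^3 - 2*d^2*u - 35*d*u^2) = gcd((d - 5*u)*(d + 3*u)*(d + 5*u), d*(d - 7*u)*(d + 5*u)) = d + 5*u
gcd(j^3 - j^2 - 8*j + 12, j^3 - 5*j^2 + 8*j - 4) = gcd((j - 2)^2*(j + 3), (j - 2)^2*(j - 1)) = j^2 - 4*j + 4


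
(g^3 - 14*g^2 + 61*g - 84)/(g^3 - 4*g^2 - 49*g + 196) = (g - 3)/(g + 7)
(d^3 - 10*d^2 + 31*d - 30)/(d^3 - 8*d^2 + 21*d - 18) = (d - 5)/(d - 3)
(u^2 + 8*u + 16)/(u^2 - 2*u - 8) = (u^2 + 8*u + 16)/(u^2 - 2*u - 8)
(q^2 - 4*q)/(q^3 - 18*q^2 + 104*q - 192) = q/(q^2 - 14*q + 48)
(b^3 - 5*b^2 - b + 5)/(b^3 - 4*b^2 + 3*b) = (b^2 - 4*b - 5)/(b*(b - 3))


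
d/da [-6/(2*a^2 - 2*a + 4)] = 3*(2*a - 1)/(a^2 - a + 2)^2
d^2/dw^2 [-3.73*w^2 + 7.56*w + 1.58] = -7.46000000000000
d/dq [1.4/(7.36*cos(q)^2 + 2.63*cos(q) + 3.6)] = (20.608*cos(q) + 3.682)*sin(q)/(7.36*cos(q)^2 + 2.63*cos(q) + 3.6)^2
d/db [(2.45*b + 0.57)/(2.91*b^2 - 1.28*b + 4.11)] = (-7.1295*b^2 - 3.3174*b + 10.7991)/(8.4681*b^4 - 7.4496*b^3 + 25.5586*b^2 - 10.5216*b + 16.8921)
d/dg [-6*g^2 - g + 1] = -12*g - 1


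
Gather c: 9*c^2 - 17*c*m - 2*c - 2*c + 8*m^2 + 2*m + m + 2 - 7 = 9*c^2 + c*(-17*m - 4) + 8*m^2 + 3*m - 5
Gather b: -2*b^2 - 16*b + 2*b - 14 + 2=-2*b^2 - 14*b - 12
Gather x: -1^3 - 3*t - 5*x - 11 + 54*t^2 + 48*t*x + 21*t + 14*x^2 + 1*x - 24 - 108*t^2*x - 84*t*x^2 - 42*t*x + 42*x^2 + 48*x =54*t^2 + 18*t + x^2*(56 - 84*t) + x*(-108*t^2 + 6*t + 44) - 36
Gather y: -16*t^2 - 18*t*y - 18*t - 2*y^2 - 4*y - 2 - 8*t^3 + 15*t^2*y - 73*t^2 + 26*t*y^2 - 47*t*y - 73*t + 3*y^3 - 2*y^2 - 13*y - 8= -8*t^3 - 89*t^2 - 91*t + 3*y^3 + y^2*(26*t - 4) + y*(15*t^2 - 65*t - 17) - 10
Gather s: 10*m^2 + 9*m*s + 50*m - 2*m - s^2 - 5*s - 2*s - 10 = 10*m^2 + 48*m - s^2 + s*(9*m - 7) - 10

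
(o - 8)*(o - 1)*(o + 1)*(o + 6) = o^4 - 2*o^3 - 49*o^2 + 2*o + 48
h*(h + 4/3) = h^2 + 4*h/3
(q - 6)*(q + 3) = q^2 - 3*q - 18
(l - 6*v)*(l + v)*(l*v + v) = l^3*v - 5*l^2*v^2 + l^2*v - 6*l*v^3 - 5*l*v^2 - 6*v^3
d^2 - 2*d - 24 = (d - 6)*(d + 4)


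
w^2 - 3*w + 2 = (w - 2)*(w - 1)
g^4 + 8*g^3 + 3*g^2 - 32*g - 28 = (g - 2)*(g + 1)*(g + 2)*(g + 7)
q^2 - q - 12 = (q - 4)*(q + 3)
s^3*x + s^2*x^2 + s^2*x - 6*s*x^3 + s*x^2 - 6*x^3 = (s - 2*x)*(s + 3*x)*(s*x + x)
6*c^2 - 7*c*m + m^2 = (-6*c + m)*(-c + m)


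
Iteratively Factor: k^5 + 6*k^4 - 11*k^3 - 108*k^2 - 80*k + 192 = (k + 4)*(k^4 + 2*k^3 - 19*k^2 - 32*k + 48) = (k + 3)*(k + 4)*(k^3 - k^2 - 16*k + 16) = (k + 3)*(k + 4)^2*(k^2 - 5*k + 4) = (k - 1)*(k + 3)*(k + 4)^2*(k - 4)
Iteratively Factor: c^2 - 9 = (c + 3)*(c - 3)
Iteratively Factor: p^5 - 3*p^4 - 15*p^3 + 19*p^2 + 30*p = (p + 3)*(p^4 - 6*p^3 + 3*p^2 + 10*p) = (p - 2)*(p + 3)*(p^3 - 4*p^2 - 5*p) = p*(p - 2)*(p + 3)*(p^2 - 4*p - 5) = p*(p - 5)*(p - 2)*(p + 3)*(p + 1)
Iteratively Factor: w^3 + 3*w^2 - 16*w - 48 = (w - 4)*(w^2 + 7*w + 12) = (w - 4)*(w + 4)*(w + 3)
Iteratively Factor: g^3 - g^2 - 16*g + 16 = (g + 4)*(g^2 - 5*g + 4) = (g - 4)*(g + 4)*(g - 1)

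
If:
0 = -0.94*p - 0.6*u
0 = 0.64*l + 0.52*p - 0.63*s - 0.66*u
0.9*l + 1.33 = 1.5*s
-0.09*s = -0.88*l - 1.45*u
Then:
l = 0.74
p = 0.23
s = 1.33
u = -0.37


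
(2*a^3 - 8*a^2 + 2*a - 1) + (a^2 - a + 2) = 2*a^3 - 7*a^2 + a + 1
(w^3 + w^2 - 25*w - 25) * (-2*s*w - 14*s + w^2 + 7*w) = -2*s*w^4 - 16*s*w^3 + 36*s*w^2 + 400*s*w + 350*s + w^5 + 8*w^4 - 18*w^3 - 200*w^2 - 175*w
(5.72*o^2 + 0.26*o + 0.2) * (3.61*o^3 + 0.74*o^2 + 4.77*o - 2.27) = 20.6492*o^5 + 5.1714*o^4 + 28.1988*o^3 - 11.5962*o^2 + 0.3638*o - 0.454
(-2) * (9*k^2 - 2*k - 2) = -18*k^2 + 4*k + 4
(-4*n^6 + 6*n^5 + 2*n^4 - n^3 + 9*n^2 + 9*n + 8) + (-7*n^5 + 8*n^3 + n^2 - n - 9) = -4*n^6 - n^5 + 2*n^4 + 7*n^3 + 10*n^2 + 8*n - 1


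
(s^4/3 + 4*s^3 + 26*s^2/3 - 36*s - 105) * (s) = s^5/3 + 4*s^4 + 26*s^3/3 - 36*s^2 - 105*s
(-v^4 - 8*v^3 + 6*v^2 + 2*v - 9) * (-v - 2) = v^5 + 10*v^4 + 10*v^3 - 14*v^2 + 5*v + 18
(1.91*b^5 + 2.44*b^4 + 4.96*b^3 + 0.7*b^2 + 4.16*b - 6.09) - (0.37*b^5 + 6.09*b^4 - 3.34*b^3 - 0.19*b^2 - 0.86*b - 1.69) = 1.54*b^5 - 3.65*b^4 + 8.3*b^3 + 0.89*b^2 + 5.02*b - 4.4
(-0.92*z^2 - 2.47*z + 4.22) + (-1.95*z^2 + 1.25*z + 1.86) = -2.87*z^2 - 1.22*z + 6.08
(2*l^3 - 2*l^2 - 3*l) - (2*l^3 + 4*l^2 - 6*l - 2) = -6*l^2 + 3*l + 2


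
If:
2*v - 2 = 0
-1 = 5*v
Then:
No Solution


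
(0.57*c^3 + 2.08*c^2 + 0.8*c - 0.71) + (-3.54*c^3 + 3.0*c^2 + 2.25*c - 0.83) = -2.97*c^3 + 5.08*c^2 + 3.05*c - 1.54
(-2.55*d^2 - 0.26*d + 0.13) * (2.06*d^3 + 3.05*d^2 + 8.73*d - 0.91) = -5.253*d^5 - 8.3131*d^4 - 22.7867*d^3 + 0.4472*d^2 + 1.3715*d - 0.1183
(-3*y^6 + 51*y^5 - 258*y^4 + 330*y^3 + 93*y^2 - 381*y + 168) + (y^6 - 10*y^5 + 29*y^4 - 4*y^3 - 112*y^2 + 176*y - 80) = -2*y^6 + 41*y^5 - 229*y^4 + 326*y^3 - 19*y^2 - 205*y + 88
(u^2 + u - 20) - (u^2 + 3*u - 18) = -2*u - 2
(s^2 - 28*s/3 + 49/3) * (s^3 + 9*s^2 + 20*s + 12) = s^5 - s^4/3 - 143*s^3/3 - 83*s^2/3 + 644*s/3 + 196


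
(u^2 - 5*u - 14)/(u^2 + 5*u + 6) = (u - 7)/(u + 3)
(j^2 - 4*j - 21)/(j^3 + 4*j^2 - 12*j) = (j^2 - 4*j - 21)/(j*(j^2 + 4*j - 12))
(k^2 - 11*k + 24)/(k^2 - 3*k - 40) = (k - 3)/(k + 5)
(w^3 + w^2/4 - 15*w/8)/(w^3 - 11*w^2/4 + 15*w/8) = (2*w + 3)/(2*w - 3)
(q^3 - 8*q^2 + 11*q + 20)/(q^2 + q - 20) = (q^2 - 4*q - 5)/(q + 5)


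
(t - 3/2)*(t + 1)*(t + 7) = t^3 + 13*t^2/2 - 5*t - 21/2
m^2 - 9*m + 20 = (m - 5)*(m - 4)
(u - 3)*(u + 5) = u^2 + 2*u - 15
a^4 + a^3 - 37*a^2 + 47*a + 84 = (a - 4)*(a - 3)*(a + 1)*(a + 7)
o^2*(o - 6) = o^3 - 6*o^2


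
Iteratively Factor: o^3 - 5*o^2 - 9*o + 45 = (o - 5)*(o^2 - 9) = (o - 5)*(o + 3)*(o - 3)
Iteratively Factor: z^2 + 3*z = (z + 3)*(z)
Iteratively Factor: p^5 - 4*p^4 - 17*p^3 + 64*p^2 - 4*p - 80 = (p - 2)*(p^4 - 2*p^3 - 21*p^2 + 22*p + 40) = (p - 5)*(p - 2)*(p^3 + 3*p^2 - 6*p - 8) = (p - 5)*(p - 2)*(p + 1)*(p^2 + 2*p - 8) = (p - 5)*(p - 2)*(p + 1)*(p + 4)*(p - 2)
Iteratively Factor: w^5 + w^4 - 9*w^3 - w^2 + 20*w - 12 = (w - 1)*(w^4 + 2*w^3 - 7*w^2 - 8*w + 12) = (w - 1)^2*(w^3 + 3*w^2 - 4*w - 12) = (w - 1)^2*(w + 2)*(w^2 + w - 6) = (w - 1)^2*(w + 2)*(w + 3)*(w - 2)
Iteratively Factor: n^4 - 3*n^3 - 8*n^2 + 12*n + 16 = (n + 1)*(n^3 - 4*n^2 - 4*n + 16) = (n - 2)*(n + 1)*(n^2 - 2*n - 8) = (n - 2)*(n + 1)*(n + 2)*(n - 4)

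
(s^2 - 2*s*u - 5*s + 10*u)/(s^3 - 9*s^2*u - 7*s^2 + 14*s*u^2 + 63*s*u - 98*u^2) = (s - 5)/(s^2 - 7*s*u - 7*s + 49*u)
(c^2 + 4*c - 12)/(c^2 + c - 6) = (c + 6)/(c + 3)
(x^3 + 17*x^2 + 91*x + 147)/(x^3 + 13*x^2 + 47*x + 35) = (x^2 + 10*x + 21)/(x^2 + 6*x + 5)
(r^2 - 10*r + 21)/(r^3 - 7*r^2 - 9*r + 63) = 1/(r + 3)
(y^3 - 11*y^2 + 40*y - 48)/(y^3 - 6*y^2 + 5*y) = (y^3 - 11*y^2 + 40*y - 48)/(y*(y^2 - 6*y + 5))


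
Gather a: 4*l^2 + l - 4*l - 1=4*l^2 - 3*l - 1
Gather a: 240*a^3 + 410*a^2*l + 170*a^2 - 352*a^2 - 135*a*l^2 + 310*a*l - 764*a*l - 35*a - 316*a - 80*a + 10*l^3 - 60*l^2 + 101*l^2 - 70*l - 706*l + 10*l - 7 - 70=240*a^3 + a^2*(410*l - 182) + a*(-135*l^2 - 454*l - 431) + 10*l^3 + 41*l^2 - 766*l - 77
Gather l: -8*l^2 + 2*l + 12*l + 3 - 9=-8*l^2 + 14*l - 6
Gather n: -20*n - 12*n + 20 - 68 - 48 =-32*n - 96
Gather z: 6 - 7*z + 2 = 8 - 7*z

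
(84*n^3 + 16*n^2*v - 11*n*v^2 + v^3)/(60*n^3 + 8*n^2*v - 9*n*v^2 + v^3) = (-7*n + v)/(-5*n + v)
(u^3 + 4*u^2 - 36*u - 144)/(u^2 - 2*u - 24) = u + 6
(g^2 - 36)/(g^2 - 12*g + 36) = (g + 6)/(g - 6)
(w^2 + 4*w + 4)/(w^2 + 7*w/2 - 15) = 2*(w^2 + 4*w + 4)/(2*w^2 + 7*w - 30)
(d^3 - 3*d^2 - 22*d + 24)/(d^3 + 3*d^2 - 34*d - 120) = (d - 1)/(d + 5)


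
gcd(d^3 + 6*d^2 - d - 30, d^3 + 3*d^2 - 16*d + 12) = d - 2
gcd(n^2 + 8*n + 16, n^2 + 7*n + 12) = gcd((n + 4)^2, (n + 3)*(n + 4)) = n + 4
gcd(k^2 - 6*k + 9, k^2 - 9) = k - 3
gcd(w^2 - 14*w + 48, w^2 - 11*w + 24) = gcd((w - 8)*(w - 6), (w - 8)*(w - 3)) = w - 8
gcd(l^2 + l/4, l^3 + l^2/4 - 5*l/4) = l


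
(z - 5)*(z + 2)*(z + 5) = z^3 + 2*z^2 - 25*z - 50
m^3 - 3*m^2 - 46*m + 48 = (m - 8)*(m - 1)*(m + 6)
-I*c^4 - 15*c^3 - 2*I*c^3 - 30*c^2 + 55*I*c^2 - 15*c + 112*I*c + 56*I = (c + 1)*(c - 8*I)*(c - 7*I)*(-I*c - I)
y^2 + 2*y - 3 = (y - 1)*(y + 3)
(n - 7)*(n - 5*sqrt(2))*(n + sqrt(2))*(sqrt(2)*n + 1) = sqrt(2)*n^4 - 7*sqrt(2)*n^3 - 7*n^3 - 14*sqrt(2)*n^2 + 49*n^2 - 10*n + 98*sqrt(2)*n + 70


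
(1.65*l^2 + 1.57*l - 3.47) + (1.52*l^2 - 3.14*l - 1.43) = 3.17*l^2 - 1.57*l - 4.9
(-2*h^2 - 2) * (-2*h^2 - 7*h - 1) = 4*h^4 + 14*h^3 + 6*h^2 + 14*h + 2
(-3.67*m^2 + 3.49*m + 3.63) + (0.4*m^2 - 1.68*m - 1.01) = -3.27*m^2 + 1.81*m + 2.62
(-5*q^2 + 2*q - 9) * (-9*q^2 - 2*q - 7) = 45*q^4 - 8*q^3 + 112*q^2 + 4*q + 63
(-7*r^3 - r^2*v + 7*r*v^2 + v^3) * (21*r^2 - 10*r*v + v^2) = -147*r^5 + 49*r^4*v + 150*r^3*v^2 - 50*r^2*v^3 - 3*r*v^4 + v^5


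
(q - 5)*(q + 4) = q^2 - q - 20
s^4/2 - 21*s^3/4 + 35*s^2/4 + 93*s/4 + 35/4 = (s/2 + 1/2)*(s - 7)*(s - 5)*(s + 1/2)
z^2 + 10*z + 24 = (z + 4)*(z + 6)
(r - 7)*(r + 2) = r^2 - 5*r - 14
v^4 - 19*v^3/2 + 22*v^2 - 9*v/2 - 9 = (v - 6)*(v - 3)*(v - 1)*(v + 1/2)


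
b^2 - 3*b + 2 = (b - 2)*(b - 1)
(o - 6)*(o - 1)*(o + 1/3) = o^3 - 20*o^2/3 + 11*o/3 + 2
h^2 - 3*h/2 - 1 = (h - 2)*(h + 1/2)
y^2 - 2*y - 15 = (y - 5)*(y + 3)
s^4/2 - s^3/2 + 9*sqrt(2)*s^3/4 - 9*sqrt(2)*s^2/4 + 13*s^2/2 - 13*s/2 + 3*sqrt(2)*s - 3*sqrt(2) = (s/2 + sqrt(2))*(s - 1)*(s + sqrt(2))*(s + 3*sqrt(2)/2)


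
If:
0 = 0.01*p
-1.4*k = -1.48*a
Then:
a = 0.945945945945946*k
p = 0.00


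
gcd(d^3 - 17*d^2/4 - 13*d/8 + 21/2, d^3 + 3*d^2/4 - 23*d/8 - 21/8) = d^2 - d/4 - 21/8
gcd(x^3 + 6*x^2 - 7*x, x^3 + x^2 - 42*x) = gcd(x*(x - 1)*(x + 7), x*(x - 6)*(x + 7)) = x^2 + 7*x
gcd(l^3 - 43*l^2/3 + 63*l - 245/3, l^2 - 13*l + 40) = l - 5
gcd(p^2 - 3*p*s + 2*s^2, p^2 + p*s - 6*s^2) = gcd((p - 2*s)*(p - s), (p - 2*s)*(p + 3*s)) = p - 2*s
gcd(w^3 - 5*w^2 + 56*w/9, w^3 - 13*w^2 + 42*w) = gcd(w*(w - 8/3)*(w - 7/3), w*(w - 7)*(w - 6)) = w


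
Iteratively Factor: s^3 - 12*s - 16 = (s + 2)*(s^2 - 2*s - 8) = (s + 2)^2*(s - 4)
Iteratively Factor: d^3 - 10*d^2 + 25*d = (d - 5)*(d^2 - 5*d) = d*(d - 5)*(d - 5)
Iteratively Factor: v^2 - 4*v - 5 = (v + 1)*(v - 5)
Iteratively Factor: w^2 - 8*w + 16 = (w - 4)*(w - 4)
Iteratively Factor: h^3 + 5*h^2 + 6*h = (h)*(h^2 + 5*h + 6) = h*(h + 2)*(h + 3)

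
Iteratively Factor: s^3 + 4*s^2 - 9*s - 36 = (s + 3)*(s^2 + s - 12) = (s + 3)*(s + 4)*(s - 3)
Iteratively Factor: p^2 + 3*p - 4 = (p + 4)*(p - 1)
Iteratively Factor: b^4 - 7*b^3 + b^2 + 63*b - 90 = (b + 3)*(b^3 - 10*b^2 + 31*b - 30) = (b - 3)*(b + 3)*(b^2 - 7*b + 10) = (b - 3)*(b - 2)*(b + 3)*(b - 5)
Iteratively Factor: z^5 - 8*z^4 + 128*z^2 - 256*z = (z - 4)*(z^4 - 4*z^3 - 16*z^2 + 64*z) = (z - 4)^2*(z^3 - 16*z) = (z - 4)^3*(z^2 + 4*z) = z*(z - 4)^3*(z + 4)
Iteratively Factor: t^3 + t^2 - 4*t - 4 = (t + 2)*(t^2 - t - 2) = (t - 2)*(t + 2)*(t + 1)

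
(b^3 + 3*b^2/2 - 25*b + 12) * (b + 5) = b^4 + 13*b^3/2 - 35*b^2/2 - 113*b + 60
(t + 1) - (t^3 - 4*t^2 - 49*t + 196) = -t^3 + 4*t^2 + 50*t - 195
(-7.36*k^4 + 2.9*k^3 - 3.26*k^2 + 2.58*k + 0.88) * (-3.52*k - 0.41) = 25.9072*k^5 - 7.1904*k^4 + 10.2862*k^3 - 7.745*k^2 - 4.1554*k - 0.3608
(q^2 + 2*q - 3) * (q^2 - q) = q^4 + q^3 - 5*q^2 + 3*q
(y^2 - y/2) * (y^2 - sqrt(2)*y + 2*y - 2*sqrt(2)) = y^4 - sqrt(2)*y^3 + 3*y^3/2 - 3*sqrt(2)*y^2/2 - y^2 + sqrt(2)*y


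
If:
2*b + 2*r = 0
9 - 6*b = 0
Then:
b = 3/2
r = -3/2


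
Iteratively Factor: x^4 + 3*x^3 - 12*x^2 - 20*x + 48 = (x - 2)*(x^3 + 5*x^2 - 2*x - 24) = (x - 2)^2*(x^2 + 7*x + 12) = (x - 2)^2*(x + 4)*(x + 3)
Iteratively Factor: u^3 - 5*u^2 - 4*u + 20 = (u + 2)*(u^2 - 7*u + 10) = (u - 2)*(u + 2)*(u - 5)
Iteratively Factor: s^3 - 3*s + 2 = (s + 2)*(s^2 - 2*s + 1) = (s - 1)*(s + 2)*(s - 1)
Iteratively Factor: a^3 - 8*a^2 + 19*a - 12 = (a - 1)*(a^2 - 7*a + 12) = (a - 3)*(a - 1)*(a - 4)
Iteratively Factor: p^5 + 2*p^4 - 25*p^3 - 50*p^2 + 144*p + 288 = (p + 2)*(p^4 - 25*p^2 + 144) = (p - 4)*(p + 2)*(p^3 + 4*p^2 - 9*p - 36) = (p - 4)*(p - 3)*(p + 2)*(p^2 + 7*p + 12) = (p - 4)*(p - 3)*(p + 2)*(p + 4)*(p + 3)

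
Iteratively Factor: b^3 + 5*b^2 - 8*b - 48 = (b + 4)*(b^2 + b - 12) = (b - 3)*(b + 4)*(b + 4)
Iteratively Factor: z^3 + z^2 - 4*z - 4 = (z + 2)*(z^2 - z - 2) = (z + 1)*(z + 2)*(z - 2)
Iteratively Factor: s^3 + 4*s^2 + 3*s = (s)*(s^2 + 4*s + 3) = s*(s + 1)*(s + 3)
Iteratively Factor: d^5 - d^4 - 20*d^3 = (d - 5)*(d^4 + 4*d^3) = (d - 5)*(d + 4)*(d^3) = d*(d - 5)*(d + 4)*(d^2) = d^2*(d - 5)*(d + 4)*(d)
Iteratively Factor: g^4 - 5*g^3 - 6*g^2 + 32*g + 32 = (g - 4)*(g^3 - g^2 - 10*g - 8) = (g - 4)*(g + 2)*(g^2 - 3*g - 4) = (g - 4)*(g + 1)*(g + 2)*(g - 4)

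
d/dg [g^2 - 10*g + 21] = 2*g - 10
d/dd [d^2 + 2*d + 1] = 2*d + 2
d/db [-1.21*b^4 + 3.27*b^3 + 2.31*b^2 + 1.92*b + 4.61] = -4.84*b^3 + 9.81*b^2 + 4.62*b + 1.92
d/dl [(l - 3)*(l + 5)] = 2*l + 2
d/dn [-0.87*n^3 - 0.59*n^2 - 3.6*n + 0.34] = -2.61*n^2 - 1.18*n - 3.6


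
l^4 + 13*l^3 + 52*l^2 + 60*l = l*(l + 2)*(l + 5)*(l + 6)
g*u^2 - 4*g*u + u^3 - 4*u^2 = u*(g + u)*(u - 4)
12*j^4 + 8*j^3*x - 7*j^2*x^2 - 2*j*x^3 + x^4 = (-3*j + x)*(-2*j + x)*(j + x)*(2*j + x)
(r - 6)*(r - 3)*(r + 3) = r^3 - 6*r^2 - 9*r + 54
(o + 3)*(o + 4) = o^2 + 7*o + 12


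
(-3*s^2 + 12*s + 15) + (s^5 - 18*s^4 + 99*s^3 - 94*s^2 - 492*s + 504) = s^5 - 18*s^4 + 99*s^3 - 97*s^2 - 480*s + 519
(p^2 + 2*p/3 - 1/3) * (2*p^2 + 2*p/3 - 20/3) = 2*p^4 + 2*p^3 - 62*p^2/9 - 14*p/3 + 20/9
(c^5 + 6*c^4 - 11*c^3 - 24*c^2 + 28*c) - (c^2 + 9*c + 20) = c^5 + 6*c^4 - 11*c^3 - 25*c^2 + 19*c - 20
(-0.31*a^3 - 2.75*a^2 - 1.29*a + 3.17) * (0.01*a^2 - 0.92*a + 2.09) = -0.0031*a^5 + 0.2577*a^4 + 1.8692*a^3 - 4.529*a^2 - 5.6125*a + 6.6253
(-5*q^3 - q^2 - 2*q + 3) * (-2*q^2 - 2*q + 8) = 10*q^5 + 12*q^4 - 34*q^3 - 10*q^2 - 22*q + 24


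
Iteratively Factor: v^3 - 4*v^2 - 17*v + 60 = (v - 3)*(v^2 - v - 20) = (v - 5)*(v - 3)*(v + 4)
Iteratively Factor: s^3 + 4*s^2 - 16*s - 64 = (s + 4)*(s^2 - 16) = (s + 4)^2*(s - 4)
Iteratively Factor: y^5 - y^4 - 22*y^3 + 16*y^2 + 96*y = (y - 3)*(y^4 + 2*y^3 - 16*y^2 - 32*y) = y*(y - 3)*(y^3 + 2*y^2 - 16*y - 32) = y*(y - 3)*(y + 4)*(y^2 - 2*y - 8) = y*(y - 4)*(y - 3)*(y + 4)*(y + 2)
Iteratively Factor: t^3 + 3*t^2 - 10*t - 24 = (t - 3)*(t^2 + 6*t + 8) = (t - 3)*(t + 2)*(t + 4)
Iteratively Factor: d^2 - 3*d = (d - 3)*(d)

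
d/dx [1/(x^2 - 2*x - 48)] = 2*(1 - x)/(-x^2 + 2*x + 48)^2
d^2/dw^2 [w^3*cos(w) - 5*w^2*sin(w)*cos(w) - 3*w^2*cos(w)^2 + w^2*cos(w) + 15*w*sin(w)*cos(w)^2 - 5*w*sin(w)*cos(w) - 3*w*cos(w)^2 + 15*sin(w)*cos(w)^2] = -w^3*cos(w) - 6*w^2*sin(w) + 10*w^2*sin(2*w) - w^2*cos(w) + 6*w^2*cos(2*w) - 31*w*sin(w)/4 + 22*w*sin(2*w) - 135*w*sin(3*w)/4 + 6*w*cos(w) - 14*w*cos(2*w) - 15*sin(w)/4 + sin(2*w) - 135*sin(3*w)/4 + 19*cos(w)/2 - 13*cos(2*w) + 45*cos(3*w)/2 - 3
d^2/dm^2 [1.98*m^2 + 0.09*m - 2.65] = 3.96000000000000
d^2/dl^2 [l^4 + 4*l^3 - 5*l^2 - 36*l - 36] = 12*l^2 + 24*l - 10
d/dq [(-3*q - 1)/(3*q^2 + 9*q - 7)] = 3*(3*q^2 + 2*q + 10)/(9*q^4 + 54*q^3 + 39*q^2 - 126*q + 49)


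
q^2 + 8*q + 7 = (q + 1)*(q + 7)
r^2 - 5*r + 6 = (r - 3)*(r - 2)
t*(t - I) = t^2 - I*t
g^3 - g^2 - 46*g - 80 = (g - 8)*(g + 2)*(g + 5)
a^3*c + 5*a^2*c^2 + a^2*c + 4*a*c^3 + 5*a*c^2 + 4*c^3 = (a + c)*(a + 4*c)*(a*c + c)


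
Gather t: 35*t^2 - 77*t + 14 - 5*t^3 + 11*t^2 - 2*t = -5*t^3 + 46*t^2 - 79*t + 14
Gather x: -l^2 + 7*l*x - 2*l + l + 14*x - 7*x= -l^2 - l + x*(7*l + 7)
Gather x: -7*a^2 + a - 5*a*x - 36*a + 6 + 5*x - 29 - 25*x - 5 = -7*a^2 - 35*a + x*(-5*a - 20) - 28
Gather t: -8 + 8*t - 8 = 8*t - 16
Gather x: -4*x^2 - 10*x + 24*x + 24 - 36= -4*x^2 + 14*x - 12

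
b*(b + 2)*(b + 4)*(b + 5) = b^4 + 11*b^3 + 38*b^2 + 40*b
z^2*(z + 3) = z^3 + 3*z^2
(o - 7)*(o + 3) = o^2 - 4*o - 21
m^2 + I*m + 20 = (m - 4*I)*(m + 5*I)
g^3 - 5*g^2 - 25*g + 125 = (g - 5)^2*(g + 5)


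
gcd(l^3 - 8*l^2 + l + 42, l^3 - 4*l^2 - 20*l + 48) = 1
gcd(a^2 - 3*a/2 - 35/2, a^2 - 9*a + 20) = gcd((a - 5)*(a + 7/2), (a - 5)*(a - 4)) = a - 5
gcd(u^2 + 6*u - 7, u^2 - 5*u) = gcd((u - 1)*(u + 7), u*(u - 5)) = 1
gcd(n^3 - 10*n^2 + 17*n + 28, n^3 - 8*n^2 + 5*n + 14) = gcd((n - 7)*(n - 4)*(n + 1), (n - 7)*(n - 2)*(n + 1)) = n^2 - 6*n - 7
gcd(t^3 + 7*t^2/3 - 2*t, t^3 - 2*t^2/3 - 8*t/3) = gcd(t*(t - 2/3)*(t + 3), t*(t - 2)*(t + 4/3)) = t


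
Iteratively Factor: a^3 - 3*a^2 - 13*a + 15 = (a + 3)*(a^2 - 6*a + 5) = (a - 5)*(a + 3)*(a - 1)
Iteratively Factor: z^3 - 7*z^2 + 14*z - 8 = (z - 2)*(z^2 - 5*z + 4) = (z - 2)*(z - 1)*(z - 4)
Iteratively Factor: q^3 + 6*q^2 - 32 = (q - 2)*(q^2 + 8*q + 16) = (q - 2)*(q + 4)*(q + 4)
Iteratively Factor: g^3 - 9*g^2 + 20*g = (g)*(g^2 - 9*g + 20) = g*(g - 4)*(g - 5)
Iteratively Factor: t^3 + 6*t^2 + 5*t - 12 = (t - 1)*(t^2 + 7*t + 12) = (t - 1)*(t + 4)*(t + 3)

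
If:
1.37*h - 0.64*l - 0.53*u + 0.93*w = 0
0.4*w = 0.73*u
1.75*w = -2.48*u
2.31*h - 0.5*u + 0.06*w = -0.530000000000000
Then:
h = -0.23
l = -0.49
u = 0.00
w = 0.00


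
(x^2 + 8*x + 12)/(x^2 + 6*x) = (x + 2)/x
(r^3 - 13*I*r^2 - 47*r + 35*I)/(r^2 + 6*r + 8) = (r^3 - 13*I*r^2 - 47*r + 35*I)/(r^2 + 6*r + 8)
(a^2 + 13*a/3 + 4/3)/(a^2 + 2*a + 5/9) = 3*(a + 4)/(3*a + 5)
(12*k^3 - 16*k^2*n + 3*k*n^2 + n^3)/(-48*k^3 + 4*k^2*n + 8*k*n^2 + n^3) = (-k + n)/(4*k + n)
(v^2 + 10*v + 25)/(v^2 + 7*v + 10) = (v + 5)/(v + 2)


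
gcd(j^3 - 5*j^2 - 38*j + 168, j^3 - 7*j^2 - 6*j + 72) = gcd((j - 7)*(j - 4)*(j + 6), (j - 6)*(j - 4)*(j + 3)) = j - 4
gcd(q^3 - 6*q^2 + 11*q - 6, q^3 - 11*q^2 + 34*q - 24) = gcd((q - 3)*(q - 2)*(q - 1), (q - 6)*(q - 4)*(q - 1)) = q - 1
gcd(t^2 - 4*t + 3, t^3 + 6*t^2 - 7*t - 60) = t - 3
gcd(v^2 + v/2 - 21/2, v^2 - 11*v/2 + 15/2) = v - 3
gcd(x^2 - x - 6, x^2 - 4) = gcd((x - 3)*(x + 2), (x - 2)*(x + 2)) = x + 2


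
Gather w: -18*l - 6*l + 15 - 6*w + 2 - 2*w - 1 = -24*l - 8*w + 16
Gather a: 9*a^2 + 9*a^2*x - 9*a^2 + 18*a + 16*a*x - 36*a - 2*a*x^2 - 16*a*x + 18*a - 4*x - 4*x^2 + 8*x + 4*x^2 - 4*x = 9*a^2*x - 2*a*x^2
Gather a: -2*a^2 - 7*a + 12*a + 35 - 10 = -2*a^2 + 5*a + 25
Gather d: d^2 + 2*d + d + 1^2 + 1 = d^2 + 3*d + 2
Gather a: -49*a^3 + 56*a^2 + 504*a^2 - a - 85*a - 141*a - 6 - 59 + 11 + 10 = -49*a^3 + 560*a^2 - 227*a - 44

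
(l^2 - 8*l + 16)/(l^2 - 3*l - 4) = (l - 4)/(l + 1)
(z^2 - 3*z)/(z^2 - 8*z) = (z - 3)/(z - 8)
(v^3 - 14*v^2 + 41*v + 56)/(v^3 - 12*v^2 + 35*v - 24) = (v^2 - 6*v - 7)/(v^2 - 4*v + 3)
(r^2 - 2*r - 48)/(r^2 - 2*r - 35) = (-r^2 + 2*r + 48)/(-r^2 + 2*r + 35)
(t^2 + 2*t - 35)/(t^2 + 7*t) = (t - 5)/t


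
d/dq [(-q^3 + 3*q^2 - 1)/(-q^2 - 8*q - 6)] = (q^4 + 16*q^3 - 6*q^2 - 38*q - 8)/(q^4 + 16*q^3 + 76*q^2 + 96*q + 36)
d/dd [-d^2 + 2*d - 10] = 2 - 2*d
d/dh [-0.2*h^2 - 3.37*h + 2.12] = -0.4*h - 3.37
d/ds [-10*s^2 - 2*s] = -20*s - 2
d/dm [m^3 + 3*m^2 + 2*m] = 3*m^2 + 6*m + 2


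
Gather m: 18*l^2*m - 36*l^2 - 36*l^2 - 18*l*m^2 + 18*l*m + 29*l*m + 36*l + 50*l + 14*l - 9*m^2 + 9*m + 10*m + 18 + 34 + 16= -72*l^2 + 100*l + m^2*(-18*l - 9) + m*(18*l^2 + 47*l + 19) + 68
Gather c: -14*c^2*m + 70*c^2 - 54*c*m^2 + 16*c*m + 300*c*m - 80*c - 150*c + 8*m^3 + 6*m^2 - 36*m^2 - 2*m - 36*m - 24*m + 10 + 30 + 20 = c^2*(70 - 14*m) + c*(-54*m^2 + 316*m - 230) + 8*m^3 - 30*m^2 - 62*m + 60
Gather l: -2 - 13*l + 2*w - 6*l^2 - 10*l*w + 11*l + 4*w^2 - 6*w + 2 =-6*l^2 + l*(-10*w - 2) + 4*w^2 - 4*w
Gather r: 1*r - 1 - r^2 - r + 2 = 1 - r^2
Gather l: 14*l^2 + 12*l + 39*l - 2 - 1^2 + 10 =14*l^2 + 51*l + 7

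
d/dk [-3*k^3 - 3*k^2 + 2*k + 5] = -9*k^2 - 6*k + 2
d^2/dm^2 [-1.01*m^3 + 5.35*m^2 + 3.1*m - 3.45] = 10.7 - 6.06*m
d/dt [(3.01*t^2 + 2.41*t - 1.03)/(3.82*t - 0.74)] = (11.4982*t^2 - 4.4548*t + 2.1512)/(14.5924*t^2 - 5.6536*t + 0.5476)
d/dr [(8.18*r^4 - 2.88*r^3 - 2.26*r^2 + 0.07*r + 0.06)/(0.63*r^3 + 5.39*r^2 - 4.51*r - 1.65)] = (5.1534*r^6 + 88.1804*r^5 - 124.7748*r^4 - 28.0986*r^3 + 23.9579*r^2 + 6.8112*r + 0.1551)/(0.3969*r^6 + 6.7914*r^5 + 23.3695*r^4 - 50.6968*r^3 + 2.5531*r^2 + 14.883*r + 2.7225)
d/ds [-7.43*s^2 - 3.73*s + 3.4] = -14.86*s - 3.73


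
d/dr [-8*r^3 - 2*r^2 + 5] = 4*r*(-6*r - 1)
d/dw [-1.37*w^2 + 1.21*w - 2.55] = 1.21 - 2.74*w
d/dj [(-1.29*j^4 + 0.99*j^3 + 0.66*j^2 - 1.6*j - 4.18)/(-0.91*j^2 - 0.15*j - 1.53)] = (2.3478*j^5 - 0.3204*j^4 + 7.5978*j^3 - 6.0991*j^2 - 9.6272*j + 1.821)/(0.8281*j^4 + 0.273*j^3 + 2.8071*j^2 + 0.459*j + 2.3409)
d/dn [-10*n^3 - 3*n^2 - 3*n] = -30*n^2 - 6*n - 3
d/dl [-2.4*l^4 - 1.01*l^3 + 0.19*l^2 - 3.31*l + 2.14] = -9.6*l^3 - 3.03*l^2 + 0.38*l - 3.31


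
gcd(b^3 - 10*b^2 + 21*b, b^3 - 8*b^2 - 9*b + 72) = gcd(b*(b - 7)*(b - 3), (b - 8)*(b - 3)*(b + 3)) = b - 3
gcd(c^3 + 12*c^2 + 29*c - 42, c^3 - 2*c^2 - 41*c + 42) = c^2 + 5*c - 6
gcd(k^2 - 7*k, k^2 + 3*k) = k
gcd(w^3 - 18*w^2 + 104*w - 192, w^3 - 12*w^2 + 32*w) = w^2 - 12*w + 32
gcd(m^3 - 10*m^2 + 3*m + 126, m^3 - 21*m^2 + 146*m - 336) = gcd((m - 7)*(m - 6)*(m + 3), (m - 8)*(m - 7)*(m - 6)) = m^2 - 13*m + 42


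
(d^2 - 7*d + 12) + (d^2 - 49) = 2*d^2 - 7*d - 37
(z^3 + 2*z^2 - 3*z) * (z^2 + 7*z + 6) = z^5 + 9*z^4 + 17*z^3 - 9*z^2 - 18*z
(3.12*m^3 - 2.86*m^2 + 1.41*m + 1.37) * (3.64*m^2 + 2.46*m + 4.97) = 11.3568*m^5 - 2.7352*m^4 + 13.6032*m^3 - 5.7588*m^2 + 10.3779*m + 6.8089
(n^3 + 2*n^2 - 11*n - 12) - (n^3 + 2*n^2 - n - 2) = -10*n - 10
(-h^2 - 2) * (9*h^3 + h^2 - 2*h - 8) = -9*h^5 - h^4 - 16*h^3 + 6*h^2 + 4*h + 16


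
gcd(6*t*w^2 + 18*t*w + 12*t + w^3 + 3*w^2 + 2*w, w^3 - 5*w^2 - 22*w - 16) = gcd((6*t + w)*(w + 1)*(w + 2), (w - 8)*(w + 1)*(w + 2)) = w^2 + 3*w + 2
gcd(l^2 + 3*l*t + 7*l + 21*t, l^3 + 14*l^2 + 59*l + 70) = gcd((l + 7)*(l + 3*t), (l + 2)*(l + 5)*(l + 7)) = l + 7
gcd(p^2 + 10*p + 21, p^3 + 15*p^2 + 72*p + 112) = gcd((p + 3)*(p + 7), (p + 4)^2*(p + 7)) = p + 7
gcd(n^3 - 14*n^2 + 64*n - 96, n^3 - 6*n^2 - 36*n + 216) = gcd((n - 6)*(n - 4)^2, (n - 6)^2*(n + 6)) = n - 6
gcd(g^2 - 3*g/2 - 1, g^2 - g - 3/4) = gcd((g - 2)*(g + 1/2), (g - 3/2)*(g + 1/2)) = g + 1/2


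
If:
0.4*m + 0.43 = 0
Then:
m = -1.08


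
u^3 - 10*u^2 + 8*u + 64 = (u - 8)*(u - 4)*(u + 2)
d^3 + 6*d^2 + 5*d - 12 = (d - 1)*(d + 3)*(d + 4)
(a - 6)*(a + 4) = a^2 - 2*a - 24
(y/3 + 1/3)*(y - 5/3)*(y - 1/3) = y^3/3 - y^2/3 - 13*y/27 + 5/27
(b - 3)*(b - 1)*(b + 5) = b^3 + b^2 - 17*b + 15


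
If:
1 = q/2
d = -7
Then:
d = -7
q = 2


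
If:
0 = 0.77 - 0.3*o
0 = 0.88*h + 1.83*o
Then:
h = -5.34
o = 2.57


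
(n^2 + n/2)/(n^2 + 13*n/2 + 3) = n/(n + 6)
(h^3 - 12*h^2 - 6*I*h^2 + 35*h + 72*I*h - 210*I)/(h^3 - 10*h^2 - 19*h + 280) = (h^2 - h*(5 + 6*I) + 30*I)/(h^2 - 3*h - 40)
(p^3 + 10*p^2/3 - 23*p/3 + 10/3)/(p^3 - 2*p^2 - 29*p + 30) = (p - 2/3)/(p - 6)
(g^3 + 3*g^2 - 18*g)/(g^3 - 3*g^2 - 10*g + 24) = g*(g^2 + 3*g - 18)/(g^3 - 3*g^2 - 10*g + 24)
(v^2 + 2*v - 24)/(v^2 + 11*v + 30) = (v - 4)/(v + 5)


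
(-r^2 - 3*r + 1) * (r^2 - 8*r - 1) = -r^4 + 5*r^3 + 26*r^2 - 5*r - 1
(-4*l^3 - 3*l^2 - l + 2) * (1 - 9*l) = 36*l^4 + 23*l^3 + 6*l^2 - 19*l + 2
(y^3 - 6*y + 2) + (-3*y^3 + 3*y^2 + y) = -2*y^3 + 3*y^2 - 5*y + 2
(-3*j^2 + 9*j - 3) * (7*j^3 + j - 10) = -21*j^5 + 63*j^4 - 24*j^3 + 39*j^2 - 93*j + 30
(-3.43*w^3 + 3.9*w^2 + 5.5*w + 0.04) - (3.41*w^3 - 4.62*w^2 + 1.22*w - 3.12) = -6.84*w^3 + 8.52*w^2 + 4.28*w + 3.16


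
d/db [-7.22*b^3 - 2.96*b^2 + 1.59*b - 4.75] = -21.66*b^2 - 5.92*b + 1.59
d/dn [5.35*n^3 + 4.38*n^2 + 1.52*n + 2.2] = 16.05*n^2 + 8.76*n + 1.52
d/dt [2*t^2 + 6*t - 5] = 4*t + 6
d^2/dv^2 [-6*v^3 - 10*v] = -36*v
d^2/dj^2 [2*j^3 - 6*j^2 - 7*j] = 12*j - 12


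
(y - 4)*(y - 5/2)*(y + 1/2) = y^3 - 6*y^2 + 27*y/4 + 5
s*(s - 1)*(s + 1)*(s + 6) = s^4 + 6*s^3 - s^2 - 6*s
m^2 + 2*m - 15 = (m - 3)*(m + 5)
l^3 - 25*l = l*(l - 5)*(l + 5)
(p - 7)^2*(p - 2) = p^3 - 16*p^2 + 77*p - 98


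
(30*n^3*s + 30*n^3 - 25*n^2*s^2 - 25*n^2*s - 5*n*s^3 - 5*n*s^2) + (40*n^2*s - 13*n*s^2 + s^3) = 30*n^3*s + 30*n^3 - 25*n^2*s^2 + 15*n^2*s - 5*n*s^3 - 18*n*s^2 + s^3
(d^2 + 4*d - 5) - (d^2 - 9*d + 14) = 13*d - 19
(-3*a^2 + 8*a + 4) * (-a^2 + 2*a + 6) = 3*a^4 - 14*a^3 - 6*a^2 + 56*a + 24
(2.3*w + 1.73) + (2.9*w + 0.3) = 5.2*w + 2.03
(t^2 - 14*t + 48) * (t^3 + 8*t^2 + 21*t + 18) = t^5 - 6*t^4 - 43*t^3 + 108*t^2 + 756*t + 864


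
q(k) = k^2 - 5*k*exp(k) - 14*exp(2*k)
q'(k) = -5*k*exp(k) + 2*k - 28*exp(2*k) - 5*exp(k)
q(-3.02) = 9.82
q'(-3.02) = -5.61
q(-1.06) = 1.28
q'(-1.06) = -5.38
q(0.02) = -14.67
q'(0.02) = -34.31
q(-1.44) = 2.99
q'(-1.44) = -3.93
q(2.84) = -4336.27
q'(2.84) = -8525.53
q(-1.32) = 2.51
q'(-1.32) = -4.21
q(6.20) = -3414459.43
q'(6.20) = -6816171.86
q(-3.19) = 10.81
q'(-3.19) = -5.98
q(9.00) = -919604125.70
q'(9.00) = -1838884272.04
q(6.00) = -2290633.94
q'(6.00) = -4571242.17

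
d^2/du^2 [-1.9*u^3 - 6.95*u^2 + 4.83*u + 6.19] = -11.4*u - 13.9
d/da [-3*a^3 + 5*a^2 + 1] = a*(10 - 9*a)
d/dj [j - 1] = 1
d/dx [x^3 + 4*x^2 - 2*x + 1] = 3*x^2 + 8*x - 2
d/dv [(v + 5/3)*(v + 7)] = 2*v + 26/3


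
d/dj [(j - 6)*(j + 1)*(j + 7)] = 3*j^2 + 4*j - 41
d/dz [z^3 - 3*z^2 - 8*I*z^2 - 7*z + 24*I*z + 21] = 3*z^2 - 6*z - 16*I*z - 7 + 24*I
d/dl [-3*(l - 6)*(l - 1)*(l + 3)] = -9*l^2 + 24*l + 45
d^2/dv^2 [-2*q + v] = 0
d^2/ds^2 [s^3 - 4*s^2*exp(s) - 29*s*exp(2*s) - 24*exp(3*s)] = -4*s^2*exp(s) - 116*s*exp(2*s) - 16*s*exp(s) + 6*s - 216*exp(3*s) - 116*exp(2*s) - 8*exp(s)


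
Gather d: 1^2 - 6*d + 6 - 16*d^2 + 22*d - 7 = -16*d^2 + 16*d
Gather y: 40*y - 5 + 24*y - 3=64*y - 8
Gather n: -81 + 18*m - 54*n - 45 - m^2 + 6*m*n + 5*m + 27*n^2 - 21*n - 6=-m^2 + 23*m + 27*n^2 + n*(6*m - 75) - 132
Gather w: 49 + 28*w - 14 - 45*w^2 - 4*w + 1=-45*w^2 + 24*w + 36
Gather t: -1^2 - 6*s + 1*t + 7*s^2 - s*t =7*s^2 - 6*s + t*(1 - s) - 1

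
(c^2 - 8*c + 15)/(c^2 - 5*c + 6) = (c - 5)/(c - 2)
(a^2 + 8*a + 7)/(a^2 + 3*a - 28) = (a + 1)/(a - 4)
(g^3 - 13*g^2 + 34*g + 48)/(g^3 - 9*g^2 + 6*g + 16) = (g - 6)/(g - 2)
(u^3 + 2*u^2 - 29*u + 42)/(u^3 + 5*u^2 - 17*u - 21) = (u - 2)/(u + 1)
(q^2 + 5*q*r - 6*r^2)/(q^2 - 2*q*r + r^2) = (q + 6*r)/(q - r)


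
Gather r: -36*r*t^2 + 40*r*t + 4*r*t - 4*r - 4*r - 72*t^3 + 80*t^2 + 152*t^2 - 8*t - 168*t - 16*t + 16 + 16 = r*(-36*t^2 + 44*t - 8) - 72*t^3 + 232*t^2 - 192*t + 32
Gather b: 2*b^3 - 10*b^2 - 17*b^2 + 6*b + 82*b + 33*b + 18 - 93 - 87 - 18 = 2*b^3 - 27*b^2 + 121*b - 180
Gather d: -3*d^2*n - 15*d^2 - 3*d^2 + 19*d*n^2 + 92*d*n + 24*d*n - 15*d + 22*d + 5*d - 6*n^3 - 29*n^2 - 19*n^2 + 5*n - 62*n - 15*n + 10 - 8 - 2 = d^2*(-3*n - 18) + d*(19*n^2 + 116*n + 12) - 6*n^3 - 48*n^2 - 72*n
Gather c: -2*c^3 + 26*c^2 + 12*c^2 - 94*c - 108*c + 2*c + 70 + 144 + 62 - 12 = -2*c^3 + 38*c^2 - 200*c + 264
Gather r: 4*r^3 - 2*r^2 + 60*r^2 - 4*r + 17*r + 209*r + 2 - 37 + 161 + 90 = 4*r^3 + 58*r^2 + 222*r + 216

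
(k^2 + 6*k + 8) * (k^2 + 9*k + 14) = k^4 + 15*k^3 + 76*k^2 + 156*k + 112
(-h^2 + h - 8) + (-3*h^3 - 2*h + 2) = -3*h^3 - h^2 - h - 6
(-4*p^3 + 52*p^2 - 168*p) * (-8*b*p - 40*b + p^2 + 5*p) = 32*b*p^4 - 256*b*p^3 - 736*b*p^2 + 6720*b*p - 4*p^5 + 32*p^4 + 92*p^3 - 840*p^2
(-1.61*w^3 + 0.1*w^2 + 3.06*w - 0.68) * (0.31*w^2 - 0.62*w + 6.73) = -0.4991*w^5 + 1.0292*w^4 - 9.9487*w^3 - 1.435*w^2 + 21.0154*w - 4.5764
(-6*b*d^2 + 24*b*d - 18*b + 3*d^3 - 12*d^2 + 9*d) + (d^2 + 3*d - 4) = -6*b*d^2 + 24*b*d - 18*b + 3*d^3 - 11*d^2 + 12*d - 4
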